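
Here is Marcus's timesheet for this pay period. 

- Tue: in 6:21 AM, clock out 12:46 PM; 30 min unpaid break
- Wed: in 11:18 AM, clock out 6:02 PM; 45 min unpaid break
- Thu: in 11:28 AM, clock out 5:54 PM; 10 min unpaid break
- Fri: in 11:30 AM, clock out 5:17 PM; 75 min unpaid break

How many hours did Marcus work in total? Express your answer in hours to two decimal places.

22.70 hours

Tue: 6:21 AM–12:46 PM = 6 h 25 min; less 30 min break → 5 h 55 min
Wed: 11:18 AM–6:02 PM = 6 h 44 min; less 45 min break → 5 h 59 min
Thu: 11:28 AM–5:54 PM = 6 h 26 min; less 10 min break → 6 h 16 min
Fri: 11:30 AM–5:17 PM = 5 h 47 min; less 75 min break → 4 h 32 min
Total: 5 h 55 min + 5 h 59 min + 6 h 16 min + 4 h 32 min = 22 h 42 min.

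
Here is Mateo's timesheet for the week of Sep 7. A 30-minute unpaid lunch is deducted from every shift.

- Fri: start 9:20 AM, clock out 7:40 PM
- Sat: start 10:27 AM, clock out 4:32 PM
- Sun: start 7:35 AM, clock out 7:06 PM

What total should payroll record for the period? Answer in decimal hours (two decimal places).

26.43 hours

Fri: 9:20 AM–7:40 PM = 10 h 20 min; less 30 min break → 9 h 50 min
Sat: 10:27 AM–4:32 PM = 6 h 5 min; less 30 min break → 5 h 35 min
Sun: 7:35 AM–7:06 PM = 11 h 31 min; less 30 min break → 11 h 1 min
Total: 9 h 50 min + 5 h 35 min + 11 h 1 min = 26 h 26 min.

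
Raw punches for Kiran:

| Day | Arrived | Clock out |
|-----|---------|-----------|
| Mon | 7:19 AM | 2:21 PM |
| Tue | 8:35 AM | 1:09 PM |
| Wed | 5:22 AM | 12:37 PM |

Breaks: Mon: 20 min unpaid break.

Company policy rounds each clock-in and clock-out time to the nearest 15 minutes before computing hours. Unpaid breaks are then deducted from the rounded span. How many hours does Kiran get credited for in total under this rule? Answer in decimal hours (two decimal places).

18.67 hours

Mon: in 7:19 AM→7:15 AM, out 2:21 PM→2:15 PM; 7 h 0 min − 20 min = 6 h 40 min
Tue: in 8:35 AM→8:30 AM, out 1:09 PM→1:15 PM; 4 h 45 min
Wed: in 5:22 AM→5:15 AM, out 12:37 PM→12:30 PM; 7 h 15 min
Total credited: 18 h 40 min.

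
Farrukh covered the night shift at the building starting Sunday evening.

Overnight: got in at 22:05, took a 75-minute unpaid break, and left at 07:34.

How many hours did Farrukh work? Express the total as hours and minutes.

8 h 14 min

Overnight: 22:05 → midnight = 1 h 55 min; midnight → 07:34 = 7 h 34 min; span 9 h 29 min; less 75 min break → 8 h 14 min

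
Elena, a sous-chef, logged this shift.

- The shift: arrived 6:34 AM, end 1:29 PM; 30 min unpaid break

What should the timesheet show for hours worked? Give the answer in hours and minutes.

6 h 25 min

The shift: 6:34 AM–1:29 PM = 6 h 55 min; less 30 min break → 6 h 25 min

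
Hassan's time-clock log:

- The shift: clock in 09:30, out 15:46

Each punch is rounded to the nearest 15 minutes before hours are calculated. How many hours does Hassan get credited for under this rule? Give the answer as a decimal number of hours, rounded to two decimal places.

The shift: in 09:30→09:30, out 15:46→15:45; 6 h 15 min

6.25 hours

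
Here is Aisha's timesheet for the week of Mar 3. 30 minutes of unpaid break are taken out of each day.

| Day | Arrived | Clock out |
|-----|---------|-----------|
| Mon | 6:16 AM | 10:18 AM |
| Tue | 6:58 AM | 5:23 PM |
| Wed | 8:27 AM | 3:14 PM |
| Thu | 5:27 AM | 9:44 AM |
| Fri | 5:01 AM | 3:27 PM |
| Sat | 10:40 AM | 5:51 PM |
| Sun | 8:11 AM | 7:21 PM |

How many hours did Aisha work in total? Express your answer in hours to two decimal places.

50.80 hours

Mon: 6:16 AM–10:18 AM = 4 h 2 min; less 30 min break → 3 h 32 min
Tue: 6:58 AM–5:23 PM = 10 h 25 min; less 30 min break → 9 h 55 min
Wed: 8:27 AM–3:14 PM = 6 h 47 min; less 30 min break → 6 h 17 min
Thu: 5:27 AM–9:44 AM = 4 h 17 min; less 30 min break → 3 h 47 min
Fri: 5:01 AM–3:27 PM = 10 h 26 min; less 30 min break → 9 h 56 min
Sat: 10:40 AM–5:51 PM = 7 h 11 min; less 30 min break → 6 h 41 min
Sun: 8:11 AM–7:21 PM = 11 h 10 min; less 30 min break → 10 h 40 min
Total: 3 h 32 min + 9 h 55 min + 6 h 17 min + 3 h 47 min + 9 h 56 min + 6 h 41 min + 10 h 40 min = 50 h 48 min.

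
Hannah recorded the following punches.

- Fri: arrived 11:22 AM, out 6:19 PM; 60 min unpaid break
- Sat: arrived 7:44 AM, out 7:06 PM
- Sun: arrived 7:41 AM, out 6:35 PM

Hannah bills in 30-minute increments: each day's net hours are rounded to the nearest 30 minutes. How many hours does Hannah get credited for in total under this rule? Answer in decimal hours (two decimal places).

Fri: 11:22 AM–6:19 PM = 6 h 57 min − 60 min = 5 h 57 min → rounds to 6 h 0 min
Sat: 7:44 AM–7:06 PM = 11 h 22 min → rounds to 11 h 30 min
Sun: 7:41 AM–6:35 PM = 10 h 54 min → rounds to 11 h 0 min
Total credited: 28 h 30 min.

28.50 hours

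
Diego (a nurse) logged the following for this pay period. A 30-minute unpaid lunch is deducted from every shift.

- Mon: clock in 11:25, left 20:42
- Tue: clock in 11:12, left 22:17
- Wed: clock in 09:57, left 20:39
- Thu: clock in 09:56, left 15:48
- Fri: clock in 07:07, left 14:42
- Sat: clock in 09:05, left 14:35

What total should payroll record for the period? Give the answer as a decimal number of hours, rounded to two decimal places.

47.02 hours

Mon: 11:25–20:42 = 9 h 17 min; less 30 min break → 8 h 47 min
Tue: 11:12–22:17 = 11 h 5 min; less 30 min break → 10 h 35 min
Wed: 09:57–20:39 = 10 h 42 min; less 30 min break → 10 h 12 min
Thu: 09:56–15:48 = 5 h 52 min; less 30 min break → 5 h 22 min
Fri: 07:07–14:42 = 7 h 35 min; less 30 min break → 7 h 5 min
Sat: 09:05–14:35 = 5 h 30 min; less 30 min break → 5 h 0 min
Total: 8 h 47 min + 10 h 35 min + 10 h 12 min + 5 h 22 min + 7 h 5 min + 5 h 0 min = 47 h 1 min.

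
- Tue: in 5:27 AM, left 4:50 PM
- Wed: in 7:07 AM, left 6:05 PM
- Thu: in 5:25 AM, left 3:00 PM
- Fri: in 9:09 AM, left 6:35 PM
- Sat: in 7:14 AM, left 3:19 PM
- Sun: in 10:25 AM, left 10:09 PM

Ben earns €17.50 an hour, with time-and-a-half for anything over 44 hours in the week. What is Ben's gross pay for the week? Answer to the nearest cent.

€1221.06

Tue: 5:27 AM–4:50 PM = 11 h 23 min
Wed: 7:07 AM–6:05 PM = 10 h 58 min
Thu: 5:25 AM–3:00 PM = 9 h 35 min
Fri: 9:09 AM–6:35 PM = 9 h 26 min
Sat: 7:14 AM–3:19 PM = 8 h 5 min
Sun: 10:25 AM–10:09 PM = 11 h 44 min
Total worked: 61 h 11 min = 3671 min.
Regular 44 h 0 min = 2640 min at €17.50/h; overtime 17 h 11 min = 1031 min at €26.25/h.
Pay = (2640 × €17.50 + 1031 × €26.25) ÷ 60 = €1221.06.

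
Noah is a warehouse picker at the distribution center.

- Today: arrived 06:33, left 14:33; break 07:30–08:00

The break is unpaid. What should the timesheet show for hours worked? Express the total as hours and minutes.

Today: 06:33–14:33 = 8 h 0 min; less 30 min break → 7 h 30 min

7 h 30 min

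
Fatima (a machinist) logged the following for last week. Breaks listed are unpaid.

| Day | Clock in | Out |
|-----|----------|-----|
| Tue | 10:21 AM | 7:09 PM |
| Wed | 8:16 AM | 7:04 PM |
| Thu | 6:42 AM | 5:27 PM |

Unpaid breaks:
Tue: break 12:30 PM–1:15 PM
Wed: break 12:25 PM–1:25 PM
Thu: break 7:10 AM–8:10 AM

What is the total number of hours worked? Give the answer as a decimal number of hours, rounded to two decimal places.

27.60 hours

Tue: 10:21 AM–7:09 PM = 8 h 48 min; less 45 min break → 8 h 3 min
Wed: 8:16 AM–7:04 PM = 10 h 48 min; less 60 min break → 9 h 48 min
Thu: 6:42 AM–5:27 PM = 10 h 45 min; less 60 min break → 9 h 45 min
Total: 8 h 3 min + 9 h 48 min + 9 h 45 min = 27 h 36 min.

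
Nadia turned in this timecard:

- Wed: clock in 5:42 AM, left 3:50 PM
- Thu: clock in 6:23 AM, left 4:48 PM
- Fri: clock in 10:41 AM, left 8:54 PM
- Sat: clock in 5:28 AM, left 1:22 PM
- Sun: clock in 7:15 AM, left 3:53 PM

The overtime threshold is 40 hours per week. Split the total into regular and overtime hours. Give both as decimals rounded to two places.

Regular 40.00 hours, overtime 7.30 hours

Wed: 5:42 AM–3:50 PM = 10 h 8 min
Thu: 6:23 AM–4:48 PM = 10 h 25 min
Fri: 10:41 AM–8:54 PM = 10 h 13 min
Sat: 5:28 AM–1:22 PM = 7 h 54 min
Sun: 7:15 AM–3:53 PM = 8 h 38 min
Total worked: 47 h 18 min = 47.30 h.
Threshold 40 h → overtime 7 h 18 min, regular 40 h 0 min.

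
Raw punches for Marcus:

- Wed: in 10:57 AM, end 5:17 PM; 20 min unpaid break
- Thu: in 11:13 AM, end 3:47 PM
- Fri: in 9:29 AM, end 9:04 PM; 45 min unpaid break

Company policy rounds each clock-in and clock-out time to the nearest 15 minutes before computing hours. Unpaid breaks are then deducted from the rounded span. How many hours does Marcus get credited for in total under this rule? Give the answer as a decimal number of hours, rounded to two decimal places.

Wed: in 10:57 AM→11:00 AM, out 5:17 PM→5:15 PM; 6 h 15 min − 20 min = 5 h 55 min
Thu: in 11:13 AM→11:15 AM, out 3:47 PM→3:45 PM; 4 h 30 min
Fri: in 9:29 AM→9:30 AM, out 9:04 PM→9:00 PM; 11 h 30 min − 45 min = 10 h 45 min
Total credited: 21 h 10 min.

21.17 hours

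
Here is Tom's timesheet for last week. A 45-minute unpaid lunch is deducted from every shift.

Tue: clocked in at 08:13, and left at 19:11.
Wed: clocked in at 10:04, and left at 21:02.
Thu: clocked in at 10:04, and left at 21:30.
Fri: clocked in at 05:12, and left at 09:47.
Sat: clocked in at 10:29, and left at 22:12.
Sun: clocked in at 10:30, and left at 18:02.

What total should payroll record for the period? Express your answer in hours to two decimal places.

52.70 hours

Tue: 08:13–19:11 = 10 h 58 min; less 45 min break → 10 h 13 min
Wed: 10:04–21:02 = 10 h 58 min; less 45 min break → 10 h 13 min
Thu: 10:04–21:30 = 11 h 26 min; less 45 min break → 10 h 41 min
Fri: 05:12–09:47 = 4 h 35 min; less 45 min break → 3 h 50 min
Sat: 10:29–22:12 = 11 h 43 min; less 45 min break → 10 h 58 min
Sun: 10:30–18:02 = 7 h 32 min; less 45 min break → 6 h 47 min
Total: 10 h 13 min + 10 h 13 min + 10 h 41 min + 3 h 50 min + 10 h 58 min + 6 h 47 min = 52 h 42 min.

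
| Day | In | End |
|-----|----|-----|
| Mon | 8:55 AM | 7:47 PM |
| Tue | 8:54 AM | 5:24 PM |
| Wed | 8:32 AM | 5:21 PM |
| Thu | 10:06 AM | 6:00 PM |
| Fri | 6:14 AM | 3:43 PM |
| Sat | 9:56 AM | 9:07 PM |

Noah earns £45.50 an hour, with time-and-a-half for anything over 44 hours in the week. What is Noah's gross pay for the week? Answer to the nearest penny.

£2872.19

Mon: 8:55 AM–7:47 PM = 10 h 52 min
Tue: 8:54 AM–5:24 PM = 8 h 30 min
Wed: 8:32 AM–5:21 PM = 8 h 49 min
Thu: 10:06 AM–6:00 PM = 7 h 54 min
Fri: 6:14 AM–3:43 PM = 9 h 29 min
Sat: 9:56 AM–9:07 PM = 11 h 11 min
Total worked: 56 h 45 min = 3405 min.
Regular 44 h 0 min = 2640 min at £45.50/h; overtime 12 h 45 min = 765 min at £68.25/h.
Pay = (2640 × £45.50 + 765 × £68.25) ÷ 60 = £2872.19.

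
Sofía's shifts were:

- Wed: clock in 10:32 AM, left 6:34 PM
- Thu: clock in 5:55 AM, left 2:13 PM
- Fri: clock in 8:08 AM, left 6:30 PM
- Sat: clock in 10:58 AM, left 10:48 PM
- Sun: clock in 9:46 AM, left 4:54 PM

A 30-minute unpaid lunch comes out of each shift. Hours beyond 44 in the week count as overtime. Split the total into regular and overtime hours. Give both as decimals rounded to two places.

Regular 43.17 hours, overtime 0.00 hours

Wed: 10:32 AM–6:34 PM = 8 h 2 min; less 30 min break → 7 h 32 min
Thu: 5:55 AM–2:13 PM = 8 h 18 min; less 30 min break → 7 h 48 min
Fri: 8:08 AM–6:30 PM = 10 h 22 min; less 30 min break → 9 h 52 min
Sat: 10:58 AM–10:48 PM = 11 h 50 min; less 30 min break → 11 h 20 min
Sun: 9:46 AM–4:54 PM = 7 h 8 min; less 30 min break → 6 h 38 min
Total worked: 43 h 10 min = 43.17 h.
Threshold 44 h → overtime 0 h 0 min, regular 43 h 10 min.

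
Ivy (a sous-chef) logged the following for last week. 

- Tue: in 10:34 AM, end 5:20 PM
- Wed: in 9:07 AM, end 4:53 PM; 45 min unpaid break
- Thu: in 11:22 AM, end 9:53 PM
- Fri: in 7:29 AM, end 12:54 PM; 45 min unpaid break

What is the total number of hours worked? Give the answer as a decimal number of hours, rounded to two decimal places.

Tue: 10:34 AM–5:20 PM = 6 h 46 min
Wed: 9:07 AM–4:53 PM = 7 h 46 min; less 45 min break → 7 h 1 min
Thu: 11:22 AM–9:53 PM = 10 h 31 min
Fri: 7:29 AM–12:54 PM = 5 h 25 min; less 45 min break → 4 h 40 min
Total: 6 h 46 min + 7 h 1 min + 10 h 31 min + 4 h 40 min = 28 h 58 min.

28.97 hours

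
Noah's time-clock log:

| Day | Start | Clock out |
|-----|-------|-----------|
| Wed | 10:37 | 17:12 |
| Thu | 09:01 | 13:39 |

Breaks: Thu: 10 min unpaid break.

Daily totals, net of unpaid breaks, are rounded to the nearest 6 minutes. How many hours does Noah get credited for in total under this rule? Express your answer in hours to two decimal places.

11.10 hours

Wed: 10:37–17:12 = 6 h 35 min → rounds to 6 h 36 min
Thu: 09:01–13:39 = 4 h 38 min − 10 min = 4 h 28 min → rounds to 4 h 30 min
Total credited: 11 h 6 min.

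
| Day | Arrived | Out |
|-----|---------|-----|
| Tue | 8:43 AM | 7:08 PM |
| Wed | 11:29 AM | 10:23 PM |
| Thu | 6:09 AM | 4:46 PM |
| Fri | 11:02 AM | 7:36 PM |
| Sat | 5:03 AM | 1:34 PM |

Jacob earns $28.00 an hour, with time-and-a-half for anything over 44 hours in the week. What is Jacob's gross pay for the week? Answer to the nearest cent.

Tue: 8:43 AM–7:08 PM = 10 h 25 min
Wed: 11:29 AM–10:23 PM = 10 h 54 min
Thu: 6:09 AM–4:46 PM = 10 h 37 min
Fri: 11:02 AM–7:36 PM = 8 h 34 min
Sat: 5:03 AM–1:34 PM = 8 h 31 min
Total worked: 49 h 1 min = 2941 min.
Regular 44 h 0 min = 2640 min at $28.00/h; overtime 5 h 1 min = 301 min at $42.00/h.
Pay = (2640 × $28.00 + 301 × $42.00) ÷ 60 = $1442.70.

$1442.70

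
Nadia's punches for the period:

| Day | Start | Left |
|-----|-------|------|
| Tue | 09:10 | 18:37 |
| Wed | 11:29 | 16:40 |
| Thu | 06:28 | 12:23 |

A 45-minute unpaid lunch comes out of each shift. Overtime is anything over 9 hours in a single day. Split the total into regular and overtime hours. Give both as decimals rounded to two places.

Regular 18.30 hours, overtime 0.00 hours

Tue: 09:10–18:37 = 9 h 27 min; less 45 min break → 8 h 42 min
Wed: 11:29–16:40 = 5 h 11 min; less 45 min break → 4 h 26 min
Thu: 06:28–12:23 = 5 h 55 min; less 45 min break → 5 h 10 min
Tue reg 8 h 42 min / OT 0 h 0 min; Wed reg 4 h 26 min / OT 0 h 0 min; Thu reg 5 h 10 min / OT 0 h 0 min.
Totals: regular 18 h 18 min, overtime 0 h 0 min.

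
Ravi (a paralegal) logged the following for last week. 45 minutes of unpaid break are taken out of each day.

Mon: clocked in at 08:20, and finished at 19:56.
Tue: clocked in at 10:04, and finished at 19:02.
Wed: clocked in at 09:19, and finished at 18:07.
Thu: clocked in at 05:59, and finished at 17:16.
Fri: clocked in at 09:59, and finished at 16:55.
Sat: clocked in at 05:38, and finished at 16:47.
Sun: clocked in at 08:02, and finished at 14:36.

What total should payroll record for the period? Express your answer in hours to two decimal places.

60.05 hours

Mon: 08:20–19:56 = 11 h 36 min; less 45 min break → 10 h 51 min
Tue: 10:04–19:02 = 8 h 58 min; less 45 min break → 8 h 13 min
Wed: 09:19–18:07 = 8 h 48 min; less 45 min break → 8 h 3 min
Thu: 05:59–17:16 = 11 h 17 min; less 45 min break → 10 h 32 min
Fri: 09:59–16:55 = 6 h 56 min; less 45 min break → 6 h 11 min
Sat: 05:38–16:47 = 11 h 9 min; less 45 min break → 10 h 24 min
Sun: 08:02–14:36 = 6 h 34 min; less 45 min break → 5 h 49 min
Total: 10 h 51 min + 8 h 13 min + 8 h 3 min + 10 h 32 min + 6 h 11 min + 10 h 24 min + 5 h 49 min = 60 h 3 min.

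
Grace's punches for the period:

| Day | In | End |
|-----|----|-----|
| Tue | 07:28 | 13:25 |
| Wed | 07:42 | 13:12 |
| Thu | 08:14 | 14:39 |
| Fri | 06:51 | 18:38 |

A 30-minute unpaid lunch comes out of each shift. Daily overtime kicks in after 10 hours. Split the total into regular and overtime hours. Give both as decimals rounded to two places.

Tue: 07:28–13:25 = 5 h 57 min; less 30 min break → 5 h 27 min
Wed: 07:42–13:12 = 5 h 30 min; less 30 min break → 5 h 0 min
Thu: 08:14–14:39 = 6 h 25 min; less 30 min break → 5 h 55 min
Fri: 06:51–18:38 = 11 h 47 min; less 30 min break → 11 h 17 min
Tue reg 5 h 27 min / OT 0 h 0 min; Wed reg 5 h 0 min / OT 0 h 0 min; Thu reg 5 h 55 min / OT 0 h 0 min; Fri reg 10 h 0 min / OT 1 h 17 min.
Totals: regular 26 h 22 min, overtime 1 h 17 min.

Regular 26.37 hours, overtime 1.28 hours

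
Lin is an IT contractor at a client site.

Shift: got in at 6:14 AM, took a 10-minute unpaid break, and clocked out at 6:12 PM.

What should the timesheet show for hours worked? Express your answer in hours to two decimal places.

11.80 hours

Shift: 6:14 AM–6:12 PM = 11 h 58 min; less 10 min break → 11 h 48 min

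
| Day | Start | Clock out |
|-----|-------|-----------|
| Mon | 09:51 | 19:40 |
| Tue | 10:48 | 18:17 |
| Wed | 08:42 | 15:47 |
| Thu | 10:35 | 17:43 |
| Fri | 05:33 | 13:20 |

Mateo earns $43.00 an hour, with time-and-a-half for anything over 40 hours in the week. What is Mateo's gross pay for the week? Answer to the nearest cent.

Mon: 09:51–19:40 = 9 h 49 min
Tue: 10:48–18:17 = 7 h 29 min
Wed: 08:42–15:47 = 7 h 5 min
Thu: 10:35–17:43 = 7 h 8 min
Fri: 05:33–13:20 = 7 h 47 min
Total worked: 39 h 18 min = 2358 min.
Regular 39 h 18 min = 2358 min at $43.00/h; overtime 0 h 0 min = 0 min at $64.50/h.
Pay = (2358 × $43.00 + 0 × $64.50) ÷ 60 = $1689.90.

$1689.90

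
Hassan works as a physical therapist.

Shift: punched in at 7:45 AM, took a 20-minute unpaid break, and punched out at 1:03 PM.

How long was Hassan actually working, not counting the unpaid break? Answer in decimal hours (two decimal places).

Shift: 7:45 AM–1:03 PM = 5 h 18 min; less 20 min break → 4 h 58 min

4.97 hours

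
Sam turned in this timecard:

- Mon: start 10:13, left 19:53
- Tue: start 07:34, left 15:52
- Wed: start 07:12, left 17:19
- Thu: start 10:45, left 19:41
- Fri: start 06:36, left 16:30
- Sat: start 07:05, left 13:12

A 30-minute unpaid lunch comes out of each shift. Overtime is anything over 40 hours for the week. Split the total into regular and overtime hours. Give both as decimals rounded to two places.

Mon: 10:13–19:53 = 9 h 40 min; less 30 min break → 9 h 10 min
Tue: 07:34–15:52 = 8 h 18 min; less 30 min break → 7 h 48 min
Wed: 07:12–17:19 = 10 h 7 min; less 30 min break → 9 h 37 min
Thu: 10:45–19:41 = 8 h 56 min; less 30 min break → 8 h 26 min
Fri: 06:36–16:30 = 9 h 54 min; less 30 min break → 9 h 24 min
Sat: 07:05–13:12 = 6 h 7 min; less 30 min break → 5 h 37 min
Total worked: 50 h 2 min = 50.03 h.
Threshold 40 h → overtime 10 h 2 min, regular 40 h 0 min.

Regular 40.00 hours, overtime 10.03 hours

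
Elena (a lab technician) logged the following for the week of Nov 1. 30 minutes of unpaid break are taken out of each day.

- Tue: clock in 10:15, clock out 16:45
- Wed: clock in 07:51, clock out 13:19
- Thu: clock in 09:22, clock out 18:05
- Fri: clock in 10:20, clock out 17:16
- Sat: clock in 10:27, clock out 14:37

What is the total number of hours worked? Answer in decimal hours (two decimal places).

29.28 hours

Tue: 10:15–16:45 = 6 h 30 min; less 30 min break → 6 h 0 min
Wed: 07:51–13:19 = 5 h 28 min; less 30 min break → 4 h 58 min
Thu: 09:22–18:05 = 8 h 43 min; less 30 min break → 8 h 13 min
Fri: 10:20–17:16 = 6 h 56 min; less 30 min break → 6 h 26 min
Sat: 10:27–14:37 = 4 h 10 min; less 30 min break → 3 h 40 min
Total: 6 h 0 min + 4 h 58 min + 8 h 13 min + 6 h 26 min + 3 h 40 min = 29 h 17 min.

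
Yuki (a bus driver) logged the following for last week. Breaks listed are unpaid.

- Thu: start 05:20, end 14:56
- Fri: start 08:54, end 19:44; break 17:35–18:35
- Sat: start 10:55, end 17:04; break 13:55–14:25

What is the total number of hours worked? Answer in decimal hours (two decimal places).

25.08 hours

Thu: 05:20–14:56 = 9 h 36 min
Fri: 08:54–19:44 = 10 h 50 min; less 60 min break → 9 h 50 min
Sat: 10:55–17:04 = 6 h 9 min; less 30 min break → 5 h 39 min
Total: 9 h 36 min + 9 h 50 min + 5 h 39 min = 25 h 5 min.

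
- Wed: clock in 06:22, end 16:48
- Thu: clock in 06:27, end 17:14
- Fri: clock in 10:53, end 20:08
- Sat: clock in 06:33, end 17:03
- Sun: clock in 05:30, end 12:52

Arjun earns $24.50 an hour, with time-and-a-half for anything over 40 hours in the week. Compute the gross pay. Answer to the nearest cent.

Wed: 06:22–16:48 = 10 h 26 min
Thu: 06:27–17:14 = 10 h 47 min
Fri: 10:53–20:08 = 9 h 15 min
Sat: 06:33–17:03 = 10 h 30 min
Sun: 05:30–12:52 = 7 h 22 min
Total worked: 48 h 20 min = 2900 min.
Regular 40 h 0 min = 2400 min at $24.50/h; overtime 8 h 20 min = 500 min at $36.75/h.
Pay = (2400 × $24.50 + 500 × $36.75) ÷ 60 = $1286.25.

$1286.25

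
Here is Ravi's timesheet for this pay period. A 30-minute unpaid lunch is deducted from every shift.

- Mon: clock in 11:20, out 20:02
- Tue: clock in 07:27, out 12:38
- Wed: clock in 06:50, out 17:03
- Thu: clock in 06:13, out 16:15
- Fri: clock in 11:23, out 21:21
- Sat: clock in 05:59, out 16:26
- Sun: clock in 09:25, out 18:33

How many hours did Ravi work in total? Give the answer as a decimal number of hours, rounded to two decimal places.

Mon: 11:20–20:02 = 8 h 42 min; less 30 min break → 8 h 12 min
Tue: 07:27–12:38 = 5 h 11 min; less 30 min break → 4 h 41 min
Wed: 06:50–17:03 = 10 h 13 min; less 30 min break → 9 h 43 min
Thu: 06:13–16:15 = 10 h 2 min; less 30 min break → 9 h 32 min
Fri: 11:23–21:21 = 9 h 58 min; less 30 min break → 9 h 28 min
Sat: 05:59–16:26 = 10 h 27 min; less 30 min break → 9 h 57 min
Sun: 09:25–18:33 = 9 h 8 min; less 30 min break → 8 h 38 min
Total: 8 h 12 min + 4 h 41 min + 9 h 43 min + 9 h 32 min + 9 h 28 min + 9 h 57 min + 8 h 38 min = 60 h 11 min.

60.18 hours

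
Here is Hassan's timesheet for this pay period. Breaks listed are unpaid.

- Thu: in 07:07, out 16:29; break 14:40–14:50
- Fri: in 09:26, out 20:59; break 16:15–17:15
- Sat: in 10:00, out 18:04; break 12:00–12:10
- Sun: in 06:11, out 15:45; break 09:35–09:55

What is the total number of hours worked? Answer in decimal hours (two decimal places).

36.88 hours

Thu: 07:07–16:29 = 9 h 22 min; less 10 min break → 9 h 12 min
Fri: 09:26–20:59 = 11 h 33 min; less 60 min break → 10 h 33 min
Sat: 10:00–18:04 = 8 h 4 min; less 10 min break → 7 h 54 min
Sun: 06:11–15:45 = 9 h 34 min; less 20 min break → 9 h 14 min
Total: 9 h 12 min + 10 h 33 min + 7 h 54 min + 9 h 14 min = 36 h 53 min.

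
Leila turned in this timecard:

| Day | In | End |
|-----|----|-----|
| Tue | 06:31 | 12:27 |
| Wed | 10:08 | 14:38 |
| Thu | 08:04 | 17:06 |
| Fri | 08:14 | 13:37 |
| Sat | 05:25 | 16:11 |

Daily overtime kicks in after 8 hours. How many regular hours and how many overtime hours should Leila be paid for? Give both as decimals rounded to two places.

Tue: 06:31–12:27 = 5 h 56 min
Wed: 10:08–14:38 = 4 h 30 min
Thu: 08:04–17:06 = 9 h 2 min
Fri: 08:14–13:37 = 5 h 23 min
Sat: 05:25–16:11 = 10 h 46 min
Tue reg 5 h 56 min / OT 0 h 0 min; Wed reg 4 h 30 min / OT 0 h 0 min; Thu reg 8 h 0 min / OT 1 h 2 min; Fri reg 5 h 23 min / OT 0 h 0 min; Sat reg 8 h 0 min / OT 2 h 46 min.
Totals: regular 31 h 49 min, overtime 3 h 48 min.

Regular 31.82 hours, overtime 3.80 hours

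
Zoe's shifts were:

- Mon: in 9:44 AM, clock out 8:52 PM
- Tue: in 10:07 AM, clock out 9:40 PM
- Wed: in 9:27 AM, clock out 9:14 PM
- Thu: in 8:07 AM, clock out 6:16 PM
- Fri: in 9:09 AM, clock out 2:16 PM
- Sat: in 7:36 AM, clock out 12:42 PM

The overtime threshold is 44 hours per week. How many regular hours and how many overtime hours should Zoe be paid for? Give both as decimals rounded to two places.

Regular 44.00 hours, overtime 10.83 hours

Mon: 9:44 AM–8:52 PM = 11 h 8 min
Tue: 10:07 AM–9:40 PM = 11 h 33 min
Wed: 9:27 AM–9:14 PM = 11 h 47 min
Thu: 8:07 AM–6:16 PM = 10 h 9 min
Fri: 9:09 AM–2:16 PM = 5 h 7 min
Sat: 7:36 AM–12:42 PM = 5 h 6 min
Total worked: 54 h 50 min = 54.83 h.
Threshold 44 h → overtime 10 h 50 min, regular 44 h 0 min.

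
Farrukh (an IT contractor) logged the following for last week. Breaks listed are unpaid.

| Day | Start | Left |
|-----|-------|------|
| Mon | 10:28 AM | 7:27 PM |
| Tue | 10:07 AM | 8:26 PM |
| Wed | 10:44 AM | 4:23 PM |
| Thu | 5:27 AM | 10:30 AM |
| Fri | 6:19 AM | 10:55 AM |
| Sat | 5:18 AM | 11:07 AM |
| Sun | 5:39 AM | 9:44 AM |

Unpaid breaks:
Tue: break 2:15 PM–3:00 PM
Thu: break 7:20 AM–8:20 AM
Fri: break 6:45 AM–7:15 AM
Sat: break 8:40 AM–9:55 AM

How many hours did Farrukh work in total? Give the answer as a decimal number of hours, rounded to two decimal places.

41.00 hours

Mon: 10:28 AM–7:27 PM = 8 h 59 min
Tue: 10:07 AM–8:26 PM = 10 h 19 min; less 45 min break → 9 h 34 min
Wed: 10:44 AM–4:23 PM = 5 h 39 min
Thu: 5:27 AM–10:30 AM = 5 h 3 min; less 60 min break → 4 h 3 min
Fri: 6:19 AM–10:55 AM = 4 h 36 min; less 30 min break → 4 h 6 min
Sat: 5:18 AM–11:07 AM = 5 h 49 min; less 75 min break → 4 h 34 min
Sun: 5:39 AM–9:44 AM = 4 h 5 min
Total: 8 h 59 min + 9 h 34 min + 5 h 39 min + 4 h 3 min + 4 h 6 min + 4 h 34 min + 4 h 5 min = 41 h 0 min.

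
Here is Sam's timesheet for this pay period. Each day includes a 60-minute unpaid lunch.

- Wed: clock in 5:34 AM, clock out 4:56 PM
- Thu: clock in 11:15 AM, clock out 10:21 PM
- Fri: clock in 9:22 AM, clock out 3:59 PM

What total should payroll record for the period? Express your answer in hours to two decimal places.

Wed: 5:34 AM–4:56 PM = 11 h 22 min; less 60 min break → 10 h 22 min
Thu: 11:15 AM–10:21 PM = 11 h 6 min; less 60 min break → 10 h 6 min
Fri: 9:22 AM–3:59 PM = 6 h 37 min; less 60 min break → 5 h 37 min
Total: 10 h 22 min + 10 h 6 min + 5 h 37 min = 26 h 5 min.

26.08 hours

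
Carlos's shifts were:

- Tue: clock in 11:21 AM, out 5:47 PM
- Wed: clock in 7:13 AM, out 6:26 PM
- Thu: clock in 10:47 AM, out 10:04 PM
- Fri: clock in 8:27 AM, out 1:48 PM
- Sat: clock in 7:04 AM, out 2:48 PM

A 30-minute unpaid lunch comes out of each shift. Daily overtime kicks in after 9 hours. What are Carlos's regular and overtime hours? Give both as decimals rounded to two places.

Regular 36.02 hours, overtime 3.50 hours

Tue: 11:21 AM–5:47 PM = 6 h 26 min; less 30 min break → 5 h 56 min
Wed: 7:13 AM–6:26 PM = 11 h 13 min; less 30 min break → 10 h 43 min
Thu: 10:47 AM–10:04 PM = 11 h 17 min; less 30 min break → 10 h 47 min
Fri: 8:27 AM–1:48 PM = 5 h 21 min; less 30 min break → 4 h 51 min
Sat: 7:04 AM–2:48 PM = 7 h 44 min; less 30 min break → 7 h 14 min
Tue reg 5 h 56 min / OT 0 h 0 min; Wed reg 9 h 0 min / OT 1 h 43 min; Thu reg 9 h 0 min / OT 1 h 47 min; Fri reg 4 h 51 min / OT 0 h 0 min; Sat reg 7 h 14 min / OT 0 h 0 min.
Totals: regular 36 h 1 min, overtime 3 h 30 min.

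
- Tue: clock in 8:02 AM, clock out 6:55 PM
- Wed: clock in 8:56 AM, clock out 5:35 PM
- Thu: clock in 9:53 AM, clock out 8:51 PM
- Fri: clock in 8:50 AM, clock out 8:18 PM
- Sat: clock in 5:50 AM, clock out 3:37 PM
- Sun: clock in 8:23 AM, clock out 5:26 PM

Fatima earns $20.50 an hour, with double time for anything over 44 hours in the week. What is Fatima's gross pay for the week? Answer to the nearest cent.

$1590.80

Tue: 8:02 AM–6:55 PM = 10 h 53 min
Wed: 8:56 AM–5:35 PM = 8 h 39 min
Thu: 9:53 AM–8:51 PM = 10 h 58 min
Fri: 8:50 AM–8:18 PM = 11 h 28 min
Sat: 5:50 AM–3:37 PM = 9 h 47 min
Sun: 8:23 AM–5:26 PM = 9 h 3 min
Total worked: 60 h 48 min = 3648 min.
Regular 44 h 0 min = 2640 min at $20.50/h; overtime 16 h 48 min = 1008 min at $41.00/h.
Pay = (2640 × $20.50 + 1008 × $41.00) ÷ 60 = $1590.80.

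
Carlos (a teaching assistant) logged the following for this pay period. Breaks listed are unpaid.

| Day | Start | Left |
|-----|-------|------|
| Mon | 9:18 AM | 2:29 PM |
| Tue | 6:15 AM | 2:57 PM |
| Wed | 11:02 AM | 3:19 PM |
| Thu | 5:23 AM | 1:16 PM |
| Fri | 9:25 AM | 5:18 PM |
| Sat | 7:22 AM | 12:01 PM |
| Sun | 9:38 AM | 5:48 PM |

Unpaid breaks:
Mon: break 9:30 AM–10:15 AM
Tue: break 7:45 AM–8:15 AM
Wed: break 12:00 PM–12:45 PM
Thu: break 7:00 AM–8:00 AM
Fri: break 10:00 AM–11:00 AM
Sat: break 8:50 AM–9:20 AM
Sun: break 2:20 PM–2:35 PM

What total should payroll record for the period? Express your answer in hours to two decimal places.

42.00 hours

Mon: 9:18 AM–2:29 PM = 5 h 11 min; less 45 min break → 4 h 26 min
Tue: 6:15 AM–2:57 PM = 8 h 42 min; less 30 min break → 8 h 12 min
Wed: 11:02 AM–3:19 PM = 4 h 17 min; less 45 min break → 3 h 32 min
Thu: 5:23 AM–1:16 PM = 7 h 53 min; less 60 min break → 6 h 53 min
Fri: 9:25 AM–5:18 PM = 7 h 53 min; less 60 min break → 6 h 53 min
Sat: 7:22 AM–12:01 PM = 4 h 39 min; less 30 min break → 4 h 9 min
Sun: 9:38 AM–5:48 PM = 8 h 10 min; less 15 min break → 7 h 55 min
Total: 4 h 26 min + 8 h 12 min + 3 h 32 min + 6 h 53 min + 6 h 53 min + 4 h 9 min + 7 h 55 min = 42 h 0 min.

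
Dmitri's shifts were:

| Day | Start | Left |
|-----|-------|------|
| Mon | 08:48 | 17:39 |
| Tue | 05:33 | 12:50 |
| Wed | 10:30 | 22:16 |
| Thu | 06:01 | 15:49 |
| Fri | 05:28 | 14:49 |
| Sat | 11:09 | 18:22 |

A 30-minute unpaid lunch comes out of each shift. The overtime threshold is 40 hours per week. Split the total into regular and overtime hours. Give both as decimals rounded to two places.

Regular 40.00 hours, overtime 11.27 hours

Mon: 08:48–17:39 = 8 h 51 min; less 30 min break → 8 h 21 min
Tue: 05:33–12:50 = 7 h 17 min; less 30 min break → 6 h 47 min
Wed: 10:30–22:16 = 11 h 46 min; less 30 min break → 11 h 16 min
Thu: 06:01–15:49 = 9 h 48 min; less 30 min break → 9 h 18 min
Fri: 05:28–14:49 = 9 h 21 min; less 30 min break → 8 h 51 min
Sat: 11:09–18:22 = 7 h 13 min; less 30 min break → 6 h 43 min
Total worked: 51 h 16 min = 51.27 h.
Threshold 40 h → overtime 11 h 16 min, regular 40 h 0 min.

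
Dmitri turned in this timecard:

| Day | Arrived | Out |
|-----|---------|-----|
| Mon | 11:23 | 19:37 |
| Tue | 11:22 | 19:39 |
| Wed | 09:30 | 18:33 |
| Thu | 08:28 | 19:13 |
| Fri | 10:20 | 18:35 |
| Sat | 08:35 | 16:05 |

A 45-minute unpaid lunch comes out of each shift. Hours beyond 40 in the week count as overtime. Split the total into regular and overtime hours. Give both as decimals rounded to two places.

Regular 40.00 hours, overtime 7.57 hours

Mon: 11:23–19:37 = 8 h 14 min; less 45 min break → 7 h 29 min
Tue: 11:22–19:39 = 8 h 17 min; less 45 min break → 7 h 32 min
Wed: 09:30–18:33 = 9 h 3 min; less 45 min break → 8 h 18 min
Thu: 08:28–19:13 = 10 h 45 min; less 45 min break → 10 h 0 min
Fri: 10:20–18:35 = 8 h 15 min; less 45 min break → 7 h 30 min
Sat: 08:35–16:05 = 7 h 30 min; less 45 min break → 6 h 45 min
Total worked: 47 h 34 min = 47.57 h.
Threshold 40 h → overtime 7 h 34 min, regular 40 h 0 min.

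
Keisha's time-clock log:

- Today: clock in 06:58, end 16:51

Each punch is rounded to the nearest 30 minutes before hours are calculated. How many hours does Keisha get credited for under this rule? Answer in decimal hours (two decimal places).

10.00 hours

Today: in 06:58→07:00, out 16:51→17:00; 10 h 0 min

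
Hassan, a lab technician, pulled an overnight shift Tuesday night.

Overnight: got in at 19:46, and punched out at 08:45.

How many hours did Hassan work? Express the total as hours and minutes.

12 h 59 min

Overnight: 19:46 → midnight = 4 h 14 min; midnight → 08:45 = 8 h 45 min; span 12 h 59 min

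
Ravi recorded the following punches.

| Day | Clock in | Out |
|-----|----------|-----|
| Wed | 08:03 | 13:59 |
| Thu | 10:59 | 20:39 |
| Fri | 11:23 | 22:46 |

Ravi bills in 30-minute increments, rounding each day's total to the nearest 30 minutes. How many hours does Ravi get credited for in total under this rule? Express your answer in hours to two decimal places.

Wed: 08:03–13:59 = 5 h 56 min → rounds to 6 h 0 min
Thu: 10:59–20:39 = 9 h 40 min → rounds to 9 h 30 min
Fri: 11:23–22:46 = 11 h 23 min → rounds to 11 h 30 min
Total credited: 27 h 0 min.

27.00 hours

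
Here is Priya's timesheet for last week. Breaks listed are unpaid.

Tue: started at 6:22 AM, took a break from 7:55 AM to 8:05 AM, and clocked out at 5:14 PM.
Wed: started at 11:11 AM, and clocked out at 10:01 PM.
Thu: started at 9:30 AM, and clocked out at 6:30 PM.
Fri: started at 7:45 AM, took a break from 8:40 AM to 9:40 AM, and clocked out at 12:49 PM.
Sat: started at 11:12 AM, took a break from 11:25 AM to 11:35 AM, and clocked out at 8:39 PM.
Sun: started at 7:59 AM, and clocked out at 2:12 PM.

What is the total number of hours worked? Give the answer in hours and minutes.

Tue: 6:22 AM–5:14 PM = 10 h 52 min; less 10 min break → 10 h 42 min
Wed: 11:11 AM–10:01 PM = 10 h 50 min
Thu: 9:30 AM–6:30 PM = 9 h 0 min
Fri: 7:45 AM–12:49 PM = 5 h 4 min; less 60 min break → 4 h 4 min
Sat: 11:12 AM–8:39 PM = 9 h 27 min; less 10 min break → 9 h 17 min
Sun: 7:59 AM–2:12 PM = 6 h 13 min
Total: 10 h 42 min + 10 h 50 min + 9 h 0 min + 4 h 4 min + 9 h 17 min + 6 h 13 min = 50 h 6 min.

50 h 6 min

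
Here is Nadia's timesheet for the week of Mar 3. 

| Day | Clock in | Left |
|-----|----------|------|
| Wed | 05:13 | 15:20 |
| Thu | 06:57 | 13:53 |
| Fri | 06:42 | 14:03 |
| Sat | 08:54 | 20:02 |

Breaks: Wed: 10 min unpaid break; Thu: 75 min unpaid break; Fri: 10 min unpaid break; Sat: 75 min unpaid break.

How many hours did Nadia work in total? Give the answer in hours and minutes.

Wed: 05:13–15:20 = 10 h 7 min; less 10 min break → 9 h 57 min
Thu: 06:57–13:53 = 6 h 56 min; less 75 min break → 5 h 41 min
Fri: 06:42–14:03 = 7 h 21 min; less 10 min break → 7 h 11 min
Sat: 08:54–20:02 = 11 h 8 min; less 75 min break → 9 h 53 min
Total: 9 h 57 min + 5 h 41 min + 7 h 11 min + 9 h 53 min = 32 h 42 min.

32 h 42 min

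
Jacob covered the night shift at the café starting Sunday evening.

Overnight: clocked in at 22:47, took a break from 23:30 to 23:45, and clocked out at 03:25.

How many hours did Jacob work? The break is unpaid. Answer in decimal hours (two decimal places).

Overnight: 22:47 → midnight = 1 h 13 min; midnight → 03:25 = 3 h 25 min; span 4 h 38 min; less 15 min break → 4 h 23 min

4.38 hours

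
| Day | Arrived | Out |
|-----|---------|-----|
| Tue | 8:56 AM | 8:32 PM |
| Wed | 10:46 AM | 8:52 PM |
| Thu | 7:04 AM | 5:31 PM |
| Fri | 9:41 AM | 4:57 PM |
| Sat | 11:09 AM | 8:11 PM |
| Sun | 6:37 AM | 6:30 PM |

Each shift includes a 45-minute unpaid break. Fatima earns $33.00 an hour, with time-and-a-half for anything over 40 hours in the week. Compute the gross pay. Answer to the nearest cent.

$2103.75

Tue: 8:56 AM–8:32 PM = 11 h 36 min; less 45 min break → 10 h 51 min
Wed: 10:46 AM–8:52 PM = 10 h 6 min; less 45 min break → 9 h 21 min
Thu: 7:04 AM–5:31 PM = 10 h 27 min; less 45 min break → 9 h 42 min
Fri: 9:41 AM–4:57 PM = 7 h 16 min; less 45 min break → 6 h 31 min
Sat: 11:09 AM–8:11 PM = 9 h 2 min; less 45 min break → 8 h 17 min
Sun: 6:37 AM–6:30 PM = 11 h 53 min; less 45 min break → 11 h 8 min
Total worked: 55 h 50 min = 3350 min.
Regular 40 h 0 min = 2400 min at $33.00/h; overtime 15 h 50 min = 950 min at $49.50/h.
Pay = (2400 × $33.00 + 950 × $49.50) ÷ 60 = $2103.75.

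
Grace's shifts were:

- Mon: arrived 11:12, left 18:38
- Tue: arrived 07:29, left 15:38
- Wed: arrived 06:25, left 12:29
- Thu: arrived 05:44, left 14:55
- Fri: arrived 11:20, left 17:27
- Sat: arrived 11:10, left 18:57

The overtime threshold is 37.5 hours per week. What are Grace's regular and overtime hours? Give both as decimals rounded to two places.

Regular 37.50 hours, overtime 7.23 hours

Mon: 11:12–18:38 = 7 h 26 min
Tue: 07:29–15:38 = 8 h 9 min
Wed: 06:25–12:29 = 6 h 4 min
Thu: 05:44–14:55 = 9 h 11 min
Fri: 11:20–17:27 = 6 h 7 min
Sat: 11:10–18:57 = 7 h 47 min
Total worked: 44 h 44 min = 44.73 h.
Threshold 37.5 h → overtime 7 h 14 min, regular 37 h 30 min.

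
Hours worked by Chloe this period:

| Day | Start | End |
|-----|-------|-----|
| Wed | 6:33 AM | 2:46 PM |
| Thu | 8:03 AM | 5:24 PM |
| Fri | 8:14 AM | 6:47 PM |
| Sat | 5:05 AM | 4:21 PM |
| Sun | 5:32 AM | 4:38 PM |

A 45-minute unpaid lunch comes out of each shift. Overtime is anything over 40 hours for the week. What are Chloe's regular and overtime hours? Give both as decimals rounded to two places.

Regular 40.00 hours, overtime 6.73 hours

Wed: 6:33 AM–2:46 PM = 8 h 13 min; less 45 min break → 7 h 28 min
Thu: 8:03 AM–5:24 PM = 9 h 21 min; less 45 min break → 8 h 36 min
Fri: 8:14 AM–6:47 PM = 10 h 33 min; less 45 min break → 9 h 48 min
Sat: 5:05 AM–4:21 PM = 11 h 16 min; less 45 min break → 10 h 31 min
Sun: 5:32 AM–4:38 PM = 11 h 6 min; less 45 min break → 10 h 21 min
Total worked: 46 h 44 min = 46.73 h.
Threshold 40 h → overtime 6 h 44 min, regular 40 h 0 min.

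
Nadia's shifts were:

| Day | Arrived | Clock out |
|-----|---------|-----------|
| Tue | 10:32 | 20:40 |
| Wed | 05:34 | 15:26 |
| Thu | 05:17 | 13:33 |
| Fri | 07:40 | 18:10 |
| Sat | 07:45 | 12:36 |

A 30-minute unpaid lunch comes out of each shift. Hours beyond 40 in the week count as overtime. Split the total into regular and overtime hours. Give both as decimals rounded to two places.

Regular 40.00 hours, overtime 1.12 hours

Tue: 10:32–20:40 = 10 h 8 min; less 30 min break → 9 h 38 min
Wed: 05:34–15:26 = 9 h 52 min; less 30 min break → 9 h 22 min
Thu: 05:17–13:33 = 8 h 16 min; less 30 min break → 7 h 46 min
Fri: 07:40–18:10 = 10 h 30 min; less 30 min break → 10 h 0 min
Sat: 07:45–12:36 = 4 h 51 min; less 30 min break → 4 h 21 min
Total worked: 41 h 7 min = 41.12 h.
Threshold 40 h → overtime 1 h 7 min, regular 40 h 0 min.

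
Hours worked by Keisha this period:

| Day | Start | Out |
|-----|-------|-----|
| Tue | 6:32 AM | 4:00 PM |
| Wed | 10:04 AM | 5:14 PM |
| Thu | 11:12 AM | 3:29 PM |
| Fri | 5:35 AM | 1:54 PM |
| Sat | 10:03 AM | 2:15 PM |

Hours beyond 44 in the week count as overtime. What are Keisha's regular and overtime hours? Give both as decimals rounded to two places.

Regular 33.43 hours, overtime 0.00 hours

Tue: 6:32 AM–4:00 PM = 9 h 28 min
Wed: 10:04 AM–5:14 PM = 7 h 10 min
Thu: 11:12 AM–3:29 PM = 4 h 17 min
Fri: 5:35 AM–1:54 PM = 8 h 19 min
Sat: 10:03 AM–2:15 PM = 4 h 12 min
Total worked: 33 h 26 min = 33.43 h.
Threshold 44 h → overtime 0 h 0 min, regular 33 h 26 min.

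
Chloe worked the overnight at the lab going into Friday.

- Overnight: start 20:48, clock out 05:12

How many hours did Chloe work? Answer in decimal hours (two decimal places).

8.40 hours

Overnight: 20:48 → midnight = 3 h 12 min; midnight → 05:12 = 5 h 12 min; span 8 h 24 min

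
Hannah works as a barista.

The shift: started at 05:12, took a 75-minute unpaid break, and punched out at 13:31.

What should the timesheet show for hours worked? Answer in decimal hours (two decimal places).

7.07 hours

The shift: 05:12–13:31 = 8 h 19 min; less 75 min break → 7 h 4 min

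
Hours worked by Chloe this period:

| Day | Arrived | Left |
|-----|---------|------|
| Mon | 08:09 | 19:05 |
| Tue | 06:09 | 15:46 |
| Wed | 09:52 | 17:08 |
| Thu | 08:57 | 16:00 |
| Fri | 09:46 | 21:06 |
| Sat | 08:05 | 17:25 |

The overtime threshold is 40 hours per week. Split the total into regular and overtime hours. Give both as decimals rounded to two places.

Regular 40.00 hours, overtime 15.53 hours

Mon: 08:09–19:05 = 10 h 56 min
Tue: 06:09–15:46 = 9 h 37 min
Wed: 09:52–17:08 = 7 h 16 min
Thu: 08:57–16:00 = 7 h 3 min
Fri: 09:46–21:06 = 11 h 20 min
Sat: 08:05–17:25 = 9 h 20 min
Total worked: 55 h 32 min = 55.53 h.
Threshold 40 h → overtime 15 h 32 min, regular 40 h 0 min.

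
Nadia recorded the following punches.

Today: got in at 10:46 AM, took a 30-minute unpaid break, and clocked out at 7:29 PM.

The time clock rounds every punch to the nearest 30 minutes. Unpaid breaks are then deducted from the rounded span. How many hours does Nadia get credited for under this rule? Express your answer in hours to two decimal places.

Today: in 10:46 AM→11:00 AM, out 7:29 PM→7:30 PM; 8 h 30 min − 30 min = 8 h 0 min

8.00 hours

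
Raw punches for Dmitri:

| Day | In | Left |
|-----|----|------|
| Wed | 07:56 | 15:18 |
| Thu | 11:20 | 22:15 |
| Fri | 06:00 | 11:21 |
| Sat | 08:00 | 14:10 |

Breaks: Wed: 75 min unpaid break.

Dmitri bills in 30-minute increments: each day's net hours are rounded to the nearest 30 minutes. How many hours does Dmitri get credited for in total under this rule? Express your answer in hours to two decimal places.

Wed: 07:56–15:18 = 7 h 22 min − 75 min = 6 h 7 min → rounds to 6 h 0 min
Thu: 11:20–22:15 = 10 h 55 min → rounds to 11 h 0 min
Fri: 06:00–11:21 = 5 h 21 min → rounds to 5 h 30 min
Sat: 08:00–14:10 = 6 h 10 min → rounds to 6 h 0 min
Total credited: 28 h 30 min.

28.50 hours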